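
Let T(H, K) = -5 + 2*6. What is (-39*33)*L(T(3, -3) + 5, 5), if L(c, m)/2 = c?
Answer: -30888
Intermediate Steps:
T(H, K) = 7 (T(H, K) = -5 + 12 = 7)
L(c, m) = 2*c
(-39*33)*L(T(3, -3) + 5, 5) = (-39*33)*(2*(7 + 5)) = -2574*12 = -1287*24 = -30888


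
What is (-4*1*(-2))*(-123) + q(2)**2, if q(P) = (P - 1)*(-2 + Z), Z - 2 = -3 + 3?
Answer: -984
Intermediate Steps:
Z = 2 (Z = 2 + (-3 + 3) = 2 + 0 = 2)
q(P) = 0 (q(P) = (P - 1)*(-2 + 2) = (-1 + P)*0 = 0)
(-4*1*(-2))*(-123) + q(2)**2 = (-4*1*(-2))*(-123) + 0**2 = -4*(-2)*(-123) + 0 = 8*(-123) + 0 = -984 + 0 = -984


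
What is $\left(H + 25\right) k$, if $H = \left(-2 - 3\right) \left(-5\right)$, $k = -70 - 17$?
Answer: $-4350$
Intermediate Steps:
$k = -87$
$H = 25$ ($H = \left(-5\right) \left(-5\right) = 25$)
$\left(H + 25\right) k = \left(25 + 25\right) \left(-87\right) = 50 \left(-87\right) = -4350$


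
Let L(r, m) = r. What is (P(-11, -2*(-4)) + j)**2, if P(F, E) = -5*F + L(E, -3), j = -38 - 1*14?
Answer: 121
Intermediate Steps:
j = -52 (j = -38 - 14 = -52)
P(F, E) = E - 5*F (P(F, E) = -5*F + E = E - 5*F)
(P(-11, -2*(-4)) + j)**2 = ((-2*(-4) - 5*(-11)) - 52)**2 = ((8 + 55) - 52)**2 = (63 - 52)**2 = 11**2 = 121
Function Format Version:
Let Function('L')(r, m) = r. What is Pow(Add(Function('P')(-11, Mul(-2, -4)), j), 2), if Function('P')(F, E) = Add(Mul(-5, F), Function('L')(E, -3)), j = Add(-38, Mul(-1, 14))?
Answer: 121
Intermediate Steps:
j = -52 (j = Add(-38, -14) = -52)
Function('P')(F, E) = Add(E, Mul(-5, F)) (Function('P')(F, E) = Add(Mul(-5, F), E) = Add(E, Mul(-5, F)))
Pow(Add(Function('P')(-11, Mul(-2, -4)), j), 2) = Pow(Add(Add(Mul(-2, -4), Mul(-5, -11)), -52), 2) = Pow(Add(Add(8, 55), -52), 2) = Pow(Add(63, -52), 2) = Pow(11, 2) = 121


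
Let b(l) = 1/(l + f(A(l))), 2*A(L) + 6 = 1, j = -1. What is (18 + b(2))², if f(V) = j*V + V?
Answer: 1369/4 ≈ 342.25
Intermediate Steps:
A(L) = -5/2 (A(L) = -3 + (½)*1 = -3 + ½ = -5/2)
f(V) = 0 (f(V) = -V + V = 0)
b(l) = 1/l (b(l) = 1/(l + 0) = 1/l)
(18 + b(2))² = (18 + 1/2)² = (18 + ½)² = (37/2)² = 1369/4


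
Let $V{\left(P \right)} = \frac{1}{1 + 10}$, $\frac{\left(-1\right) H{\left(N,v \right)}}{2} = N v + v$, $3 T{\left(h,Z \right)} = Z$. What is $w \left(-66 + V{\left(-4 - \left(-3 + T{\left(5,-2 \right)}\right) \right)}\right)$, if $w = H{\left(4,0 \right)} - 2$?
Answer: $\frac{1450}{11} \approx 131.82$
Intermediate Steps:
$T{\left(h,Z \right)} = \frac{Z}{3}$
$H{\left(N,v \right)} = - 2 v - 2 N v$ ($H{\left(N,v \right)} = - 2 \left(N v + v\right) = - 2 \left(v + N v\right) = - 2 v - 2 N v$)
$w = -2$ ($w = \left(-2\right) 0 \left(1 + 4\right) - 2 = \left(-2\right) 0 \cdot 5 - 2 = 0 - 2 = -2$)
$V{\left(P \right)} = \frac{1}{11}$
$w \left(-66 + V{\left(-4 - \left(-3 + T{\left(5,-2 \right)}\right) \right)}\right) = - 2 \left(-66 + \frac{1}{11}\right) = \left(-2\right) \left(- \frac{725}{11}\right) = \frac{1450}{11}$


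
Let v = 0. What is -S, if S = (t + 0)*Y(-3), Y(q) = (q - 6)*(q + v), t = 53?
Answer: -1431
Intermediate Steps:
Y(q) = q*(-6 + q) (Y(q) = (q - 6)*(q + 0) = (-6 + q)*q = q*(-6 + q))
S = 1431 (S = (53 + 0)*(-3*(-6 - 3)) = 53*(-3*(-9)) = 53*27 = 1431)
-S = -1*1431 = -1431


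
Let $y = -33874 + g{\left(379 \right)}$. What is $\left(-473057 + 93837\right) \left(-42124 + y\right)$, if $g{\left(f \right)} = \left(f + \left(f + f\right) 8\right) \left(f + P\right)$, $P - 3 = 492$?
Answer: $-2106636876480$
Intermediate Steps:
$P = 495$ ($P = 3 + 492 = 495$)
$g{\left(f \right)} = 17 f \left(495 + f\right)$ ($g{\left(f \right)} = \left(f + \left(f + f\right) 8\right) \left(f + 495\right) = \left(f + 2 f 8\right) \left(495 + f\right) = \left(f + 16 f\right) \left(495 + f\right) = 17 f \left(495 + f\right)$)
$y = 5597308$ ($y = -33874 + 17 \cdot 379 \left(495 + 379\right) = -33874 + 17 \cdot 379 \cdot 874 = -33874 + 5631182 = 5597308$)
$\left(-473057 + 93837\right) \left(-42124 + y\right) = \left(-473057 + 93837\right) \left(-42124 + 5597308\right) = \left(-379220\right) 5555184 = -2106636876480$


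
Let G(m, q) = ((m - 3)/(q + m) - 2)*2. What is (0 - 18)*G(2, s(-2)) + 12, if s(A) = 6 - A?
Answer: 438/5 ≈ 87.600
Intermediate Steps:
G(m, q) = -4 + 2*(-3 + m)/(m + q) (G(m, q) = ((-3 + m)/(m + q) - 2)*2 = (-2 + (-3 + m)/(m + q))*2 = -4 + 2*(-3 + m)/(m + q))
(0 - 18)*G(2, s(-2)) + 12 = (0 - 18)*(2*(-3 - 1*2 - 2*(6 - 1*(-2)))/(2 + (6 - 1*(-2)))) + 12 = -36*(-3 - 2 - 2*(6 + 2))/(2 + (6 + 2)) + 12 = -36*(-3 - 2 - 2*8)/(2 + 8) + 12 = -36*(-3 - 2 - 16)/10 + 12 = -36*(-21)/10 + 12 = -18*(-21/5) + 12 = 378/5 + 12 = 438/5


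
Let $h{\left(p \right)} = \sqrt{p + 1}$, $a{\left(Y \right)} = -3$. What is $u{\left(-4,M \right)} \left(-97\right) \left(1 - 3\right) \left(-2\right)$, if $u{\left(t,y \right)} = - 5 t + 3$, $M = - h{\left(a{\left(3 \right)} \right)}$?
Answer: $-8924$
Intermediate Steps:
$h{\left(p \right)} = \sqrt{1 + p}$
$M = - i \sqrt{2}$ ($M = - \sqrt{1 - 3} = - \sqrt{-2} = - i \sqrt{2} \approx - 1.4142 i$)
$u{\left(t,y \right)} = 3 - 5 t$
$u{\left(-4,M \right)} \left(-97\right) \left(1 - 3\right) \left(-2\right) = \left(3 - -20\right) \left(-97\right) \left(1 - 3\right) \left(-2\right) = \left(3 + 20\right) \left(-97\right) \left(\left(-2\right) \left(-2\right)\right) = 23 \left(-97\right) 4 = \left(-2231\right) 4 = -8924$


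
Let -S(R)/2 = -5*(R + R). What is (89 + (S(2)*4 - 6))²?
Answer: 59049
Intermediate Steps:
S(R) = 20*R (S(R) = -(-10)*(R + R) = -(-10)*2*R = -(-20)*R = 20*R)
(89 + (S(2)*4 - 6))² = (89 + ((20*2)*4 - 6))² = (89 + (40*4 - 6))² = (89 + (160 - 6))² = (89 + 154)² = 243² = 59049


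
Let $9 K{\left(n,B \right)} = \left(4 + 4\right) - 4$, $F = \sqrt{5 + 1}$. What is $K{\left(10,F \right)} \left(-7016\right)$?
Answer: $- \frac{28064}{9} \approx -3118.2$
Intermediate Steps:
$F = \sqrt{6} \approx 2.4495$
$K{\left(n,B \right)} = \frac{4}{9}$ ($K{\left(n,B \right)} = \frac{\left(4 + 4\right) - 4}{9} = \frac{8 - 4}{9} = \frac{1}{9} \cdot 4 = \frac{4}{9}$)
$K{\left(10,F \right)} \left(-7016\right) = \frac{4}{9} \left(-7016\right) = - \frac{28064}{9}$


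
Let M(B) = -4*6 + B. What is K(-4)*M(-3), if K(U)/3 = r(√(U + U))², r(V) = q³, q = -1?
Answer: -81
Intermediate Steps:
r(V) = -1 (r(V) = (-1)³ = -1)
M(B) = -24 + B
K(U) = 3 (K(U) = 3*(-1)² = 3*1 = 3)
K(-4)*M(-3) = 3*(-24 - 3) = 3*(-27) = -81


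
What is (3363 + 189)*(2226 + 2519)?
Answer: 16854240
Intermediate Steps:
(3363 + 189)*(2226 + 2519) = 3552*4745 = 16854240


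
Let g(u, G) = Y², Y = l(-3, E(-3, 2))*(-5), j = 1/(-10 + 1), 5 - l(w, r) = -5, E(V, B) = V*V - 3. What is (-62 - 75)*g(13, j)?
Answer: -342500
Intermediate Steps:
E(V, B) = -3 + V² (E(V, B) = V² - 3 = -3 + V²)
l(w, r) = 10 (l(w, r) = 5 - 1*(-5) = 5 + 5 = 10)
j = -⅑ (j = 1/(-9) = -⅑ ≈ -0.11111)
Y = -50 (Y = 10*(-5) = -50)
g(u, G) = 2500 (g(u, G) = (-50)² = 2500)
(-62 - 75)*g(13, j) = (-62 - 75)*2500 = -137*2500 = -342500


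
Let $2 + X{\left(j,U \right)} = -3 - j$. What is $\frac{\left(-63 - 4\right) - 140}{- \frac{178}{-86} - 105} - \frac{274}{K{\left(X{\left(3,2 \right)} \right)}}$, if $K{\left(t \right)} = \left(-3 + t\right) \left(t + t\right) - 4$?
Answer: $\frac{39781}{95159} \approx 0.41805$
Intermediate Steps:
$X{\left(j,U \right)} = -5 - j$ ($X{\left(j,U \right)} = -2 - \left(3 + j\right) = -5 - j$)
$K{\left(t \right)} = -4 + 2 t \left(-3 + t\right)$ ($K{\left(t \right)} = \left(-3 + t\right) 2 t - 4 = 2 t \left(-3 + t\right) - 4 = -4 + 2 t \left(-3 + t\right)$)
$\frac{\left(-63 - 4\right) - 140}{- \frac{178}{-86} - 105} - \frac{274}{K{\left(X{\left(3,2 \right)} \right)}} = \frac{\left(-63 - 4\right) - 140}{- \frac{178}{-86} - 105} - \frac{274}{-4 - 6 \left(-5 - 3\right) + 2 \left(-5 - 3\right)^{2}} = \frac{-67 - 140}{\left(-178\right) \left(- \frac{1}{86}\right) - 105} - \frac{274}{-4 - 6 \left(-5 - 3\right) + 2 \left(-5 - 3\right)^{2}} = - \frac{207}{\frac{89}{43} - 105} - \frac{274}{-4 - -48 + 2 \left(-8\right)^{2}} = - \frac{207}{- \frac{4426}{43}} - \frac{274}{-4 + 48 + 2 \cdot 64} = \left(-207\right) \left(- \frac{43}{4426}\right) - \frac{274}{-4 + 48 + 128} = \frac{8901}{4426} - \frac{274}{172} = \frac{8901}{4426} - \frac{137}{86} = \frac{39781}{95159}$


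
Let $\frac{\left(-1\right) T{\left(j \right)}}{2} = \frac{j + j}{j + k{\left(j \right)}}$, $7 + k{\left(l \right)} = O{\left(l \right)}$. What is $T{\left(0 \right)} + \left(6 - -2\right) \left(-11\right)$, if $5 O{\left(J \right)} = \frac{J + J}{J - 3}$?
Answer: $-88$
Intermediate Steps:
$O{\left(J \right)} = \frac{2 J}{5 \left(-3 + J\right)}$ ($O{\left(J \right)} = \frac{\left(J + J\right) \frac{1}{J - 3}}{5} = \frac{2 J \frac{1}{-3 + J}}{5} = \frac{2 J}{5 \left(-3 + J\right)}$)
$k{\left(l \right)} = -7 + \frac{2 l}{5 \left(-3 + l\right)}$
$T{\left(j \right)} = - \frac{4 j}{j + \frac{3 \left(35 - 11 j\right)}{5 \left(-3 + j\right)}}$ ($T{\left(j \right)} = - 2 \frac{j + j}{j + \frac{3 \left(35 - 11 j\right)}{5 \left(-3 + j\right)}} = - 2 \frac{2 j}{j + \frac{3 \left(35 - 11 j\right)}{5 \left(-3 + j\right)}} = - \frac{4 j}{j + \frac{3 \left(35 - 11 j\right)}{5 \left(-3 + j\right)}}$)
$T{\left(0 \right)} + \left(6 - -2\right) \left(-11\right) = 20 \cdot 0 \frac{1}{105 - 0 + 5 \cdot 0^{2}} \left(3 - 0\right) + \left(6 - -2\right) \left(-11\right) = 20 \cdot 0 \frac{1}{105 + 0 + 5 \cdot 0} \left(3 + 0\right) + \left(6 + 2\right) \left(-11\right) = 20 \cdot 0 \frac{1}{105 + 0 + 0} \cdot 3 + 8 \left(-11\right) = 20 \cdot 0 \cdot \frac{1}{105} \cdot 3 - 88 = 0 - 88 = -88$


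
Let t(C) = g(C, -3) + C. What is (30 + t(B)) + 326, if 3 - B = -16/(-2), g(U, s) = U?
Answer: 346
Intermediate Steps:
B = -5 (B = 3 - (-16)/(-2) = 3 - (-16)*(-1)/2 = 3 - 1*8 = 3 - 8 = -5)
t(C) = 2*C (t(C) = C + C = 2*C)
(30 + t(B)) + 326 = (30 + 2*(-5)) + 326 = (30 - 10) + 326 = 20 + 326 = 346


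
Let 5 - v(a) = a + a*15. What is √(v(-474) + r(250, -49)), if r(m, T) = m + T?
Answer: √7790 ≈ 88.261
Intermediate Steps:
r(m, T) = T + m
v(a) = 5 - 16*a (v(a) = 5 - (a + a*15) = 5 - (a + 15*a) = 5 - 16*a)
√(v(-474) + r(250, -49)) = √((5 - 16*(-474)) + (-49 + 250)) = √((5 + 7584) + 201) = √(7589 + 201) = √7790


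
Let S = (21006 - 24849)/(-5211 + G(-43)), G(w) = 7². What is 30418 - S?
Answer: 157013873/5162 ≈ 30417.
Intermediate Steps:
G(w) = 49
S = 3843/5162 (S = (21006 - 24849)/(-5211 + 49) = -3843/(-5162) = -3843*(-1/5162) = 3843/5162 ≈ 0.74448)
30418 - S = 30418 - 1*3843/5162 = 30418 - 3843/5162 = 157013873/5162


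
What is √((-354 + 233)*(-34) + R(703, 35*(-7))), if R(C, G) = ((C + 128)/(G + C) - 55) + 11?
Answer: 7*√17431022/458 ≈ 63.811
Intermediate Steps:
R(C, G) = -44 + (128 + C)/(C + G) (R(C, G) = ((128 + C)/(C + G) - 55) + 11 = (-55 + (128 + C)/(C + G)) + 11 = -44 + (128 + C)/(C + G))
√((-354 + 233)*(-34) + R(703, 35*(-7))) = √((-354 + 233)*(-34) + (128 - 1540*(-7) - 43*703)/(703 + 35*(-7))) = √(-121*(-34) + (128 - 44*(-245) - 30229)/(703 - 245)) = √(4114 + (128 + 10780 - 30229)/458) = √(4114 + (1/458)*(-19321)) = √(4114 - 19321/458) = √(1864891/458) = 7*√17431022/458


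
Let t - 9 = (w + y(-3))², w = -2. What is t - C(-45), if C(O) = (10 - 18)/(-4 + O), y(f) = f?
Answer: 1658/49 ≈ 33.837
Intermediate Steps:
t = 34 (t = 9 + (-2 - 3)² = 9 + (-5)² = 9 + 25 = 34)
C(O) = -8/(-4 + O)
t - C(-45) = 34 - (-8)/(-4 - 45) = 34 - (-8)/(-49) = 34 - (-8)*(-1)/49 = 34 - 1*8/49 = 34 - 8/49 = 1658/49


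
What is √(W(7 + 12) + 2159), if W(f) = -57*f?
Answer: 2*√269 ≈ 32.802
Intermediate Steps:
√(W(7 + 12) + 2159) = √(-57*(7 + 12) + 2159) = √(-57*19 + 2159) = √(-1083 + 2159) = √1076 = 2*√269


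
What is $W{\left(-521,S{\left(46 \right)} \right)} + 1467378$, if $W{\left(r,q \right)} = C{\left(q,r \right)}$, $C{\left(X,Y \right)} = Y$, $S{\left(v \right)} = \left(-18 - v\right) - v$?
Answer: $1466857$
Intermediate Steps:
$S{\left(v \right)} = -18 - 2 v$
$W{\left(r,q \right)} = r$
$W{\left(-521,S{\left(46 \right)} \right)} + 1467378 = -521 + 1467378 = 1466857$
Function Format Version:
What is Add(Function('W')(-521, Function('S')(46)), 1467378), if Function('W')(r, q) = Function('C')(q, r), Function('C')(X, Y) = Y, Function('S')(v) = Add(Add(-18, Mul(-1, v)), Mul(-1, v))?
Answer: 1466857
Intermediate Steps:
Function('S')(v) = Add(-18, Mul(-2, v))
Function('W')(r, q) = r
Add(Function('W')(-521, Function('S')(46)), 1467378) = Add(-521, 1467378) = 1466857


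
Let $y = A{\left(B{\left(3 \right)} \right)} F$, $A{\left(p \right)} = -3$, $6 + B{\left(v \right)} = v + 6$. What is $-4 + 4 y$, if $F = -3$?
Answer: $32$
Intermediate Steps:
$B{\left(v \right)} = v$ ($B{\left(v \right)} = -6 + \left(v + 6\right) = -6 + \left(6 + v\right) = v$)
$y = 9$ ($y = \left(-3\right) \left(-3\right) = 9$)
$-4 + 4 y = -4 + 4 \cdot 9 = -4 + 36 = 32$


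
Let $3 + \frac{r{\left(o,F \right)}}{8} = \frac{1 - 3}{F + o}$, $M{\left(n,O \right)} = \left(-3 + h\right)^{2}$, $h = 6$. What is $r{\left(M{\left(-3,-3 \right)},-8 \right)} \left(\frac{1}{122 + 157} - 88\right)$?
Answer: $\frac{982040}{279} \approx 3519.9$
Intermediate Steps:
$M{\left(n,O \right)} = 9$ ($M{\left(n,O \right)} = \left(-3 + 6\right)^{2} = 3^{2} = 9$)
$r{\left(o,F \right)} = -24 - \frac{16}{F + o}$ ($r{\left(o,F \right)} = -24 + 8 \frac{1 - 3}{F + o} = -24 + 8 \left(- \frac{2}{F + o}\right) = -24 - \frac{16}{F + o}$)
$r{\left(M{\left(-3,-3 \right)},-8 \right)} \left(\frac{1}{122 + 157} - 88\right) = \frac{8 \left(-2 - -24 - 27\right)}{-8 + 9} \left(\frac{1}{122 + 157} - 88\right) = \frac{8 \left(-2 + 24 - 27\right)}{1} \left(\frac{1}{279} - 88\right) = 8 \cdot 1 \left(-5\right) \left(\frac{1}{279} - 88\right) = \left(-40\right) \left(- \frac{24551}{279}\right) = \frac{982040}{279}$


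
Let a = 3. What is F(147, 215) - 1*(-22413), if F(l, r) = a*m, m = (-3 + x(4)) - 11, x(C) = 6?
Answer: 22389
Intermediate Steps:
m = -8 (m = (-3 + 6) - 11 = 3 - 11 = -8)
F(l, r) = -24 (F(l, r) = 3*(-8) = -24)
F(147, 215) - 1*(-22413) = -24 - 1*(-22413) = -24 + 22413 = 22389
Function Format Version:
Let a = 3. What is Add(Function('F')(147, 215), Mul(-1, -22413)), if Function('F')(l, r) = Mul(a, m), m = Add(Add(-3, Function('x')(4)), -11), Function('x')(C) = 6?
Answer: 22389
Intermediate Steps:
m = -8 (m = Add(Add(-3, 6), -11) = Add(3, -11) = -8)
Function('F')(l, r) = -24 (Function('F')(l, r) = Mul(3, -8) = -24)
Add(Function('F')(147, 215), Mul(-1, -22413)) = Add(-24, Mul(-1, -22413)) = Add(-24, 22413) = 22389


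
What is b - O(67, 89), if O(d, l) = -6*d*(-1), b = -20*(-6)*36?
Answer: 3918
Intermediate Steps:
b = 4320 (b = 120*36 = 4320)
O(d, l) = 6*d
b - O(67, 89) = 4320 - 6*67 = 4320 - 1*402 = 4320 - 402 = 3918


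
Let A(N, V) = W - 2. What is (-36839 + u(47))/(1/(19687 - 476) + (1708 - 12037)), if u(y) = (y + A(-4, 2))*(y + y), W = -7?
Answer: 639092337/198430418 ≈ 3.2207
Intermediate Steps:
A(N, V) = -9 (A(N, V) = -7 - 2 = -9)
u(y) = 2*y*(-9 + y) (u(y) = (y - 9)*(y + y) = (-9 + y)*(2*y) = 2*y*(-9 + y))
(-36839 + u(47))/(1/(19687 - 476) + (1708 - 12037)) = (-36839 + 2*47*(-9 + 47))/(1/(19687 - 476) + (1708 - 12037)) = (-36839 + 2*47*38)/(1/19211 - 10329) = (-36839 + 3572)/(1/19211 - 10329) = -33267/(-198430418/19211) = -33267*(-19211/198430418) = 639092337/198430418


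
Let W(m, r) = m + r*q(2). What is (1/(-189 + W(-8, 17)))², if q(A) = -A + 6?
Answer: 1/16641 ≈ 6.0093e-5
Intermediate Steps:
q(A) = 6 - A
W(m, r) = m + 4*r (W(m, r) = m + r*(6 - 1*2) = m + r*(6 - 2) = m + r*4 = m + 4*r)
(1/(-189 + W(-8, 17)))² = (1/(-189 + (-8 + 4*17)))² = (1/(-189 + (-8 + 68)))² = (1/(-189 + 60))² = (1/(-129))² = (-1/129)² = 1/16641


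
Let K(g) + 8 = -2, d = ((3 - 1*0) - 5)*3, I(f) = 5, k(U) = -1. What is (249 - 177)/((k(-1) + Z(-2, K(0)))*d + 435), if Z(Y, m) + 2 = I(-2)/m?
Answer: 3/19 ≈ 0.15789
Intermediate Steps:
d = -6 (d = ((3 + 0) - 5)*3 = (3 - 5)*3 = -2*3 = -6)
K(g) = -10 (K(g) = -8 - 2 = -10)
Z(Y, m) = -2 + 5/m
(249 - 177)/((k(-1) + Z(-2, K(0)))*d + 435) = (249 - 177)/((-1 + (-2 + 5/(-10)))*(-6) + 435) = 72/((-1 + (-2 + 5*(-⅒)))*(-6) + 435) = 72/((-1 + (-2 - ½))*(-6) + 435) = 72/((-1 - 5/2)*(-6) + 435) = 72/(-7/2*(-6) + 435) = 72/(21 + 435) = 72/456 = 72*(1/456) = 3/19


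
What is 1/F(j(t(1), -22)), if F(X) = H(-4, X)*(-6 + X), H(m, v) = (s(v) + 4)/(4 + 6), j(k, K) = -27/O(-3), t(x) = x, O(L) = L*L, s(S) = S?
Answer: -10/9 ≈ -1.1111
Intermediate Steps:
O(L) = L²
j(k, K) = -3 (j(k, K) = -27/((-3)²) = -27/9 = -27*⅑ = -3)
H(m, v) = ⅖ + v/10 (H(m, v) = (v + 4)/(4 + 6) = (4 + v)/10 = (4 + v)*(⅒) = ⅖ + v/10)
F(X) = (-6 + X)*(⅖ + X/10) (F(X) = (⅖ + X/10)*(-6 + X) = (-6 + X)*(⅖ + X/10))
1/F(j(t(1), -22)) = 1/((-6 - 3)*(4 - 3)/10) = 1/((⅒)*(-9)*1) = 1/(-9/10) = -10/9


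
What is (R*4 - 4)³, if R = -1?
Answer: -512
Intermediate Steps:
(R*4 - 4)³ = (-1*4 - 4)³ = (-4 - 4)³ = (-8)³ = -512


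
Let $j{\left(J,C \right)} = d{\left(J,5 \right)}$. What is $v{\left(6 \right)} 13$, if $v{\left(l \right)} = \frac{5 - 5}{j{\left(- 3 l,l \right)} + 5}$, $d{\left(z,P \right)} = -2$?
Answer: $0$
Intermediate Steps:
$j{\left(J,C \right)} = -2$
$v{\left(l \right)} = 0$ ($v{\left(l \right)} = \frac{5 - 5}{-2 + 5} = \frac{0}{3} = 0 \cdot \frac{1}{3} = 0$)
$v{\left(6 \right)} 13 = 0 \cdot 13 = 0$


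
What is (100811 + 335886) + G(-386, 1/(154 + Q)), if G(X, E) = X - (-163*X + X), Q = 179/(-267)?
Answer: 373779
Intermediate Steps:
Q = -179/267 (Q = 179*(-1/267) = -179/267 ≈ -0.67041)
G(X, E) = 163*X (G(X, E) = X - (-162)*X = X + 162*X = 163*X)
(100811 + 335886) + G(-386, 1/(154 + Q)) = (100811 + 335886) + 163*(-386) = 436697 - 62918 = 373779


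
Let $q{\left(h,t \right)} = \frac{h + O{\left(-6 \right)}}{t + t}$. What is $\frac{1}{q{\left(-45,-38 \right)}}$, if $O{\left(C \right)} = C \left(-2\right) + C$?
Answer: $\frac{76}{39} \approx 1.9487$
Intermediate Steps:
$O{\left(C \right)} = - C$ ($O{\left(C \right)} = - 2 C + C = - C$)
$q{\left(h,t \right)} = \frac{6 + h}{2 t}$ ($q{\left(h,t \right)} = \frac{h - -6}{t + t} = \frac{h + 6}{2 t} = \left(6 + h\right) \frac{1}{2 t} = \frac{6 + h}{2 t}$)
$\frac{1}{q{\left(-45,-38 \right)}} = \frac{1}{\frac{1}{2} \frac{1}{-38} \left(6 - 45\right)} = \frac{1}{\frac{1}{2} \left(- \frac{1}{38}\right) \left(-39\right)} = \frac{1}{\frac{39}{76}} = \frac{76}{39}$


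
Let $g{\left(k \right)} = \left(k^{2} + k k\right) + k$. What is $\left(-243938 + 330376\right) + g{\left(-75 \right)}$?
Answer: $97613$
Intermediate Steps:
$g{\left(k \right)} = k + 2 k^{2}$ ($g{\left(k \right)} = \left(k^{2} + k^{2}\right) + k = 2 k^{2} + k = k + 2 k^{2}$)
$\left(-243938 + 330376\right) + g{\left(-75 \right)} = \left(-243938 + 330376\right) - 75 \left(1 + 2 \left(-75\right)\right) = 86438 - 75 \left(1 - 150\right) = 86438 - -11175 = 86438 + 11175 = 97613$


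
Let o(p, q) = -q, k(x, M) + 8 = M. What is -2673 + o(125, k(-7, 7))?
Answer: -2672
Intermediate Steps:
k(x, M) = -8 + M
-2673 + o(125, k(-7, 7)) = -2673 - (-8 + 7) = -2673 - 1*(-1) = -2673 + 1 = -2672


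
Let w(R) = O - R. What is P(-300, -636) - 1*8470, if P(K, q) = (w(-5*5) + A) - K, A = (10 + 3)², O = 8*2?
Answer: -7960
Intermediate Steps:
O = 16
w(R) = 16 - R
A = 169 (A = 13² = 169)
P(K, q) = 210 - K (P(K, q) = ((16 - (-5)*5) + 169) - K = ((16 - 1*(-25)) + 169) - K = ((16 + 25) + 169) - K = (41 + 169) - K = 210 - K)
P(-300, -636) - 1*8470 = (210 - 1*(-300)) - 1*8470 = (210 + 300) - 8470 = 510 - 8470 = -7960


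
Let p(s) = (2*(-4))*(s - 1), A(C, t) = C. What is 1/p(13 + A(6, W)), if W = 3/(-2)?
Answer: -1/144 ≈ -0.0069444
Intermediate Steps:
W = -3/2 (W = 3*(-½) = -3/2 ≈ -1.5000)
p(s) = 8 - 8*s (p(s) = -8*(-1 + s) = 8 - 8*s)
1/p(13 + A(6, W)) = 1/(8 - 8*(13 + 6)) = 1/(8 - 8*19) = 1/(8 - 152) = 1/(-144) = -1/144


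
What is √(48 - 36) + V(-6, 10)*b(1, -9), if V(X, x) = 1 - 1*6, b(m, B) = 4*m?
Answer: -20 + 2*√3 ≈ -16.536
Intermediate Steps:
V(X, x) = -5 (V(X, x) = 1 - 6 = -5)
√(48 - 36) + V(-6, 10)*b(1, -9) = √(48 - 36) - 20 = √12 - 5*4 = 2*√3 - 20 = -20 + 2*√3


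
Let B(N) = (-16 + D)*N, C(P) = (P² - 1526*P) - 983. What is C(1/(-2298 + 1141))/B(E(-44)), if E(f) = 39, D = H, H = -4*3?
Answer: 109510532/121817059 ≈ 0.89898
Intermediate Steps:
H = -12
D = -12
C(P) = -983 + P² - 1526*P
B(N) = -28*N (B(N) = (-16 - 12)*N = -28*N)
C(1/(-2298 + 1141))/B(E(-44)) = (-983 + (1/(-2298 + 1141))² - 1526/(-2298 + 1141))/((-28*39)) = (-983 + (1/(-1157))² - 1526/(-1157))/(-1092) = (-983 + (-1/1157)² - 1526*(-1/1157))*(-1/1092) = (-983 + 1/1338649 + 1526/1157)*(-1/1092) = -1314126384/1338649*(-1/1092) = 109510532/121817059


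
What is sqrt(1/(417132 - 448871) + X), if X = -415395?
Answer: I*sqrt(418454019074534)/31739 ≈ 644.51*I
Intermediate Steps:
sqrt(1/(417132 - 448871) + X) = sqrt(1/(417132 - 448871) - 415395) = sqrt(1/(-31739) - 415395) = sqrt(-1/31739 - 415395) = sqrt(-13184221906/31739) = I*sqrt(418454019074534)/31739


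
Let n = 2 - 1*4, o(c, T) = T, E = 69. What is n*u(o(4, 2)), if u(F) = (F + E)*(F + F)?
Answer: -568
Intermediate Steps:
n = -2 (n = 2 - 4 = -2)
u(F) = 2*F*(69 + F) (u(F) = (F + 69)*(F + F) = (69 + F)*(2*F) = 2*F*(69 + F))
n*u(o(4, 2)) = -4*2*(69 + 2) = -4*2*71 = -2*284 = -568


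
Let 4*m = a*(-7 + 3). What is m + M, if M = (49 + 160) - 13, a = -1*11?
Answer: 207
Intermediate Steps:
a = -11
m = 11 (m = (-11*(-7 + 3))/4 = (-11*(-4))/4 = (1/4)*44 = 11)
M = 196 (M = 209 - 13 = 196)
m + M = 11 + 196 = 207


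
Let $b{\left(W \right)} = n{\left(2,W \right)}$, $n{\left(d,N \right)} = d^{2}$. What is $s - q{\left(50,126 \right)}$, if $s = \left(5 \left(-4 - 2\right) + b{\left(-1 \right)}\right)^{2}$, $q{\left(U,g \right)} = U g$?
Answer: $-5624$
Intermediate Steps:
$b{\left(W \right)} = 4$ ($b{\left(W \right)} = 2^{2} = 4$)
$s = 676$ ($s = \left(5 \left(-4 - 2\right) + 4\right)^{2} = \left(5 \left(-6\right) + 4\right)^{2} = \left(-30 + 4\right)^{2} = \left(-26\right)^{2} = 676$)
$s - q{\left(50,126 \right)} = 676 - 50 \cdot 126 = 676 - 6300 = -5624$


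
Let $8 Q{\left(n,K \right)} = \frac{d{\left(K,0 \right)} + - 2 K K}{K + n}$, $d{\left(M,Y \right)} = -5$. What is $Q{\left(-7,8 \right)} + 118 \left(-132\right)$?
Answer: $- \frac{124741}{8} \approx -15593.0$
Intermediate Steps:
$Q{\left(n,K \right)} = \frac{-5 - 2 K^{2}}{8 \left(K + n\right)}$ ($Q{\left(n,K \right)} = \frac{\left(-5 + - 2 K K\right) \frac{1}{K + n}}{8} = \frac{\left(-5 - 2 K^{2}\right) \frac{1}{K + n}}{8} = \frac{\frac{1}{K + n} \left(-5 - 2 K^{2}\right)}{8} = \frac{-5 - 2 K^{2}}{8 \left(K + n\right)}$)
$Q{\left(-7,8 \right)} + 118 \left(-132\right) = \frac{- \frac{5}{8} - \frac{8^{2}}{4}}{8 - 7} + 118 \left(-132\right) = \frac{- \frac{5}{8} - 16}{1} - 15576 = 1 \left(- \frac{5}{8} - 16\right) - 15576 = 1 \left(- \frac{133}{8}\right) - 15576 = - \frac{133}{8} - 15576 = - \frac{124741}{8}$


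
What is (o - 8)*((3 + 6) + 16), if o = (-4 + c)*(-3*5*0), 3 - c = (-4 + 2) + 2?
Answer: -200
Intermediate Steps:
c = 3 (c = 3 - ((-4 + 2) + 2) = 3 - (-2 + 2) = 3 - 1*0 = 3 + 0 = 3)
o = 0 (o = (-4 + 3)*(-3*5*0) = -(-15)*0 = -1*0 = 0)
(o - 8)*((3 + 6) + 16) = (0 - 8)*((3 + 6) + 16) = -8*(9 + 16) = -8*25 = -200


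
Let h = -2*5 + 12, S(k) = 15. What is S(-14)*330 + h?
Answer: 4952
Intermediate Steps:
h = 2 (h = -10 + 12 = 2)
S(-14)*330 + h = 15*330 + 2 = 4950 + 2 = 4952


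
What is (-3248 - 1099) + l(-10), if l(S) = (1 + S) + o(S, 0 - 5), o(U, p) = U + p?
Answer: -4371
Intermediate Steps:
l(S) = -4 + 2*S (l(S) = (1 + S) + (S + (0 - 5)) = (1 + S) + (S - 5) = (1 + S) + (-5 + S) = -4 + 2*S)
(-3248 - 1099) + l(-10) = (-3248 - 1099) + (-4 + 2*(-10)) = -4347 + (-4 - 20) = -4347 - 24 = -4371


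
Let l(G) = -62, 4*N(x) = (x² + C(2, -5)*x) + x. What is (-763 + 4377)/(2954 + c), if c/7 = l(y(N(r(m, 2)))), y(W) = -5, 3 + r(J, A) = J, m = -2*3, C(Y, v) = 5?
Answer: 1807/1260 ≈ 1.4341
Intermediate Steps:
m = -6
r(J, A) = -3 + J
N(x) = x²/4 + 3*x/2 (N(x) = ((x² + 5*x) + x)/4 = (x² + 6*x)/4 = x²/4 + 3*x/2)
c = -434 (c = 7*(-62) = -434)
(-763 + 4377)/(2954 + c) = (-763 + 4377)/(2954 - 434) = 3614/2520 = 3614*(1/2520) = 1807/1260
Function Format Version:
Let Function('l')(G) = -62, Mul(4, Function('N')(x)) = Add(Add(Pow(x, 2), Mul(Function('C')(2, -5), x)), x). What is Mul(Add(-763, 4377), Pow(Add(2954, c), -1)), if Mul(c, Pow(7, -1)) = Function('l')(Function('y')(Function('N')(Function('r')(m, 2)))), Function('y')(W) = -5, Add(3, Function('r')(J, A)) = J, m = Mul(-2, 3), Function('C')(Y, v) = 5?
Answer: Rational(1807, 1260) ≈ 1.4341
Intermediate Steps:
m = -6
Function('r')(J, A) = Add(-3, J)
Function('N')(x) = Add(Mul(Rational(1, 4), Pow(x, 2)), Mul(Rational(3, 2), x)) (Function('N')(x) = Mul(Rational(1, 4), Add(Add(Pow(x, 2), Mul(5, x)), x)) = Mul(Rational(1, 4), Add(Pow(x, 2), Mul(6, x))) = Add(Mul(Rational(1, 4), Pow(x, 2)), Mul(Rational(3, 2), x)))
c = -434 (c = Mul(7, -62) = -434)
Mul(Add(-763, 4377), Pow(Add(2954, c), -1)) = Mul(Add(-763, 4377), Pow(Add(2954, -434), -1)) = Mul(3614, Pow(2520, -1)) = Mul(3614, Rational(1, 2520)) = Rational(1807, 1260)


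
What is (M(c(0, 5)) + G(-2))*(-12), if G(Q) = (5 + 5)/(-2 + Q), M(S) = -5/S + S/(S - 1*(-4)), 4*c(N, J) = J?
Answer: 526/7 ≈ 75.143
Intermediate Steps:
c(N, J) = J/4
M(S) = -5/S + S/(4 + S) (M(S) = -5/S + S/(S + 4) = -5/S + S/(4 + S))
G(Q) = 10/(-2 + Q)
(M(c(0, 5)) + G(-2))*(-12) = ((-20 + ((¼)*5)² - 5*5/4)/((((¼)*5))*(4 + (¼)*5)) + 10/(-2 - 2))*(-12) = ((-20 + (5/4)² - 5*5/4)/((5/4)*(4 + 5/4)) + 10/(-4))*(-12) = (4*(-20 + 25/16 - 25/4)/(5*(21/4)) + 10*(-¼))*(-12) = ((⅘)*(4/21)*(-395/16) - 5/2)*(-12) = (-79/21 - 5/2)*(-12) = -263/42*(-12) = 526/7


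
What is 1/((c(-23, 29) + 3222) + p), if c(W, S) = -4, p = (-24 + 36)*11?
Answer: 1/3350 ≈ 0.00029851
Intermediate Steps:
p = 132 (p = 12*11 = 132)
1/((c(-23, 29) + 3222) + p) = 1/((-4 + 3222) + 132) = 1/(3218 + 132) = 1/3350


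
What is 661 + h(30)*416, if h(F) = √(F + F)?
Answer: 661 + 832*√15 ≈ 3883.3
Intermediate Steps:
h(F) = √2*√F (h(F) = √(2*F) = √2*√F)
661 + h(30)*416 = 661 + (√2*√30)*416 = 661 + (2*√15)*416 = 661 + 832*√15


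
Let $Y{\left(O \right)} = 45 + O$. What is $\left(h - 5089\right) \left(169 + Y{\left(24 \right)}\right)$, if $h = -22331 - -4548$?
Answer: $-5443536$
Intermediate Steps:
$h = -17783$ ($h = -22331 + 4548 = -17783$)
$\left(h - 5089\right) \left(169 + Y{\left(24 \right)}\right) = \left(-17783 - 5089\right) \left(169 + \left(45 + 24\right)\right) = - 22872 \left(169 + 69\right) = \left(-22872\right) 238 = -5443536$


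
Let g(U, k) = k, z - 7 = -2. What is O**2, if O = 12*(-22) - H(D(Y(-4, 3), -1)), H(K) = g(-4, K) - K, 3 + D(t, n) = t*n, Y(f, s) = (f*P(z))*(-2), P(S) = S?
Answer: 69696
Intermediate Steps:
z = 5 (z = 7 - 2 = 5)
Y(f, s) = -10*f (Y(f, s) = (f*5)*(-2) = (5*f)*(-2) = -10*f)
D(t, n) = -3 + n*t (D(t, n) = -3 + t*n = -3 + n*t)
H(K) = 0 (H(K) = K - K = 0)
O = -264 (O = 12*(-22) - 1*0 = -264 + 0 = -264)
O**2 = (-264)**2 = 69696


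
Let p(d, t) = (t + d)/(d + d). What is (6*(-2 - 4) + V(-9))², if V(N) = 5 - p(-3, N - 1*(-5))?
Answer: 37249/36 ≈ 1034.7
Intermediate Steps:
p(d, t) = (d + t)/(2*d) (p(d, t) = (d + t)/((2*d)) = (d + t)*(1/(2*d)) = (d + t)/(2*d))
V(N) = 16/3 + N/6 (V(N) = 5 - (-3 + (N - 1*(-5)))/(2*(-3)) = 5 - (-1)*(-3 + (N + 5))/(2*3) = 5 - (-1)*(-3 + (5 + N))/(2*3) = 5 - (-1)*(2 + N)/(2*3) = 5 - (-⅓ - N/6) = 5 + (⅓ + N/6) = 16/3 + N/6)
(6*(-2 - 4) + V(-9))² = (6*(-2 - 4) + (16/3 + (⅙)*(-9)))² = (6*(-6) + (16/3 - 3/2))² = (-36 + 23/6)² = (-193/6)² = 37249/36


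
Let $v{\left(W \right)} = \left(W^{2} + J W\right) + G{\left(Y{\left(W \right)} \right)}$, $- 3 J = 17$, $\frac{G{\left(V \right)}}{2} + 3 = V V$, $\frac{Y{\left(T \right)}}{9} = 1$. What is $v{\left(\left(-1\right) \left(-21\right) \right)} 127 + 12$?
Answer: $60718$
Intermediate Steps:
$Y{\left(T \right)} = 9$ ($Y{\left(T \right)} = 9 \cdot 1 = 9$)
$G{\left(V \right)} = -6 + 2 V^{2}$ ($G{\left(V \right)} = -6 + 2 V V = -6 + 2 V^{2}$)
$J = - \frac{17}{3}$ ($J = \left(- \frac{1}{3}\right) 17 = - \frac{17}{3} \approx -5.6667$)
$v{\left(W \right)} = 156 + W^{2} - \frac{17 W}{3}$ ($v{\left(W \right)} = \left(W^{2} - \frac{17 W}{3}\right) - \left(6 - 2 \cdot 9^{2}\right) = \left(W^{2} - \frac{17 W}{3}\right) + \left(-6 + 2 \cdot 81\right) = \left(W^{2} - \frac{17 W}{3}\right) + \left(-6 + 162\right) = \left(W^{2} - \frac{17 W}{3}\right) + 156 = 156 + W^{2} - \frac{17 W}{3}$)
$v{\left(\left(-1\right) \left(-21\right) \right)} 127 + 12 = \left(156 + \left(\left(-1\right) \left(-21\right)\right)^{2} - \frac{17 \left(\left(-1\right) \left(-21\right)\right)}{3}\right) 127 + 12 = \left(156 + 21^{2} - 119\right) 127 + 12 = \left(156 + 441 - 119\right) 127 + 12 = 478 \cdot 127 + 12 = 60706 + 12 = 60718$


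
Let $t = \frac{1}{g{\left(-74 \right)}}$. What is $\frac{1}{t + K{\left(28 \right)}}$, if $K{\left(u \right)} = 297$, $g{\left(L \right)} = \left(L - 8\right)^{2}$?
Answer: $\frac{6724}{1997029} \approx 0.003367$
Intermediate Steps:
$g{\left(L \right)} = \left(-8 + L\right)^{2}$
$t = \frac{1}{6724}$ ($t = \frac{1}{\left(-8 - 74\right)^{2}} = \frac{1}{\left(-82\right)^{2}} = \frac{1}{6724} \approx 0.00014872$)
$\frac{1}{t + K{\left(28 \right)}} = \frac{1}{\frac{1}{6724} + 297} = \frac{1}{\frac{1997029}{6724}} = \frac{6724}{1997029}$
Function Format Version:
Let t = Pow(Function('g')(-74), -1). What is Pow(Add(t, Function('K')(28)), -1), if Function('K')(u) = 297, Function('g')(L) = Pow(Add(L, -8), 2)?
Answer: Rational(6724, 1997029) ≈ 0.0033670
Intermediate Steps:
Function('g')(L) = Pow(Add(-8, L), 2)
t = Rational(1, 6724) (t = Pow(Pow(Add(-8, -74), 2), -1) = Pow(Pow(-82, 2), -1) = Pow(6724, -1) = Rational(1, 6724) ≈ 0.00014872)
Pow(Add(t, Function('K')(28)), -1) = Pow(Add(Rational(1, 6724), 297), -1) = Pow(Rational(1997029, 6724), -1) = Rational(6724, 1997029)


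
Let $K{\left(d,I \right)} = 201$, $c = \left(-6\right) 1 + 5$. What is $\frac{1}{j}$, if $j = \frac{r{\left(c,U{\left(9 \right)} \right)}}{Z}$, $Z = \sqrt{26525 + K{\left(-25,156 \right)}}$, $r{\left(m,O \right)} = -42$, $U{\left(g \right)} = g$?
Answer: $- \frac{\sqrt{26726}}{42} \approx -3.8924$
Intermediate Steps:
$c = -1$ ($c = -6 + 5 = -1$)
$Z = \sqrt{26726}$ ($Z = \sqrt{26525 + 201} = \sqrt{26726} \approx 163.48$)
$j = - \frac{3 \sqrt{26726}}{1909}$ ($j = - \frac{42}{\sqrt{26726}} = - 42 \frac{\sqrt{26726}}{26726} = - \frac{3 \sqrt{26726}}{1909} \approx -0.25691$)
$\frac{1}{j} = \frac{1}{\left(- \frac{3}{1909}\right) \sqrt{26726}} = - \frac{\sqrt{26726}}{42}$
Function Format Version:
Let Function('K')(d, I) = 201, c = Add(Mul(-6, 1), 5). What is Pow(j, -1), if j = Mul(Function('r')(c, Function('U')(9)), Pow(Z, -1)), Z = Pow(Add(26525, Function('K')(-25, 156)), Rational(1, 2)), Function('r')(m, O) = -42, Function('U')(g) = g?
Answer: Mul(Rational(-1, 42), Pow(26726, Rational(1, 2))) ≈ -3.8924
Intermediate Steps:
c = -1 (c = Add(-6, 5) = -1)
Z = Pow(26726, Rational(1, 2)) (Z = Pow(Add(26525, 201), Rational(1, 2)) = Pow(26726, Rational(1, 2)) ≈ 163.48)
j = Mul(Rational(-3, 1909), Pow(26726, Rational(1, 2))) (j = Mul(-42, Pow(Pow(26726, Rational(1, 2)), -1)) = Mul(-42, Mul(Rational(1, 26726), Pow(26726, Rational(1, 2)))) = Mul(Rational(-3, 1909), Pow(26726, Rational(1, 2))) ≈ -0.25691)
Pow(j, -1) = Pow(Mul(Rational(-3, 1909), Pow(26726, Rational(1, 2))), -1) = Mul(Rational(-1, 42), Pow(26726, Rational(1, 2)))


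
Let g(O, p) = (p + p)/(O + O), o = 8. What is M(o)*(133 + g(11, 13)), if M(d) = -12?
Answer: -17712/11 ≈ -1610.2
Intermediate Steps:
g(O, p) = p/O (g(O, p) = (2*p)/((2*O)) = (2*p)*(1/(2*O)) = p/O)
M(o)*(133 + g(11, 13)) = -12*(133 + 13/11) = -12*1476/11 = -17712/11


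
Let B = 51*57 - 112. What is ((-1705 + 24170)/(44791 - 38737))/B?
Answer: 4493/3384186 ≈ 0.0013276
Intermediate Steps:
B = 2795 (B = 2907 - 112 = 2795)
((-1705 + 24170)/(44791 - 38737))/B = ((-1705 + 24170)/(44791 - 38737))/2795 = (22465/6054)*(1/2795) = 4493/3384186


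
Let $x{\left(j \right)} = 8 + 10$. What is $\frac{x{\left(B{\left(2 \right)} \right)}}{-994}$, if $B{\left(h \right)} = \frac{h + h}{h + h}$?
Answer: $- \frac{9}{497} \approx -0.018109$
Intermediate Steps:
$B{\left(h \right)} = 1$ ($B{\left(h \right)} = \frac{2 h}{2 h} = 2 h \frac{1}{2 h} = 1$)
$x{\left(j \right)} = 18$
$\frac{x{\left(B{\left(2 \right)} \right)}}{-994} = \frac{18}{-994} = 18 \left(- \frac{1}{994}\right) = - \frac{9}{497}$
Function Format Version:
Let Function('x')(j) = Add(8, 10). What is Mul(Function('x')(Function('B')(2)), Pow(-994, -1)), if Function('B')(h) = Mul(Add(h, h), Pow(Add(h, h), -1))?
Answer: Rational(-9, 497) ≈ -0.018109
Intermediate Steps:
Function('B')(h) = 1 (Function('B')(h) = Mul(Mul(2, h), Pow(Mul(2, h), -1)) = Mul(Mul(2, h), Mul(Rational(1, 2), Pow(h, -1))) = 1)
Function('x')(j) = 18
Mul(Function('x')(Function('B')(2)), Pow(-994, -1)) = Mul(18, Pow(-994, -1)) = Mul(18, Rational(-1, 994)) = Rational(-9, 497)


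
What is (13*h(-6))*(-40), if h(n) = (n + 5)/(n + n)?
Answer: -130/3 ≈ -43.333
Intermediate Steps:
h(n) = (5 + n)/(2*n) (h(n) = (5 + n)/((2*n)) = (5 + n)*(1/(2*n)) = (5 + n)/(2*n))
(13*h(-6))*(-40) = (13*((½)*(5 - 6)/(-6)))*(-40) = (13*((½)*(-⅙)*(-1)))*(-40) = (13*(1/12))*(-40) = (13/12)*(-40) = -130/3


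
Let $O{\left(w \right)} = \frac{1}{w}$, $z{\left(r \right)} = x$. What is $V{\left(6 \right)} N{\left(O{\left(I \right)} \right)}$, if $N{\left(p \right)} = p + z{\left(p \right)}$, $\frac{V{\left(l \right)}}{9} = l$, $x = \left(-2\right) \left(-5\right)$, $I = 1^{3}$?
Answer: $594$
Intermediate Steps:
$I = 1$
$x = 10$
$z{\left(r \right)} = 10$
$V{\left(l \right)} = 9 l$
$N{\left(p \right)} = 10 + p$ ($N{\left(p \right)} = p + 10 = 10 + p$)
$V{\left(6 \right)} N{\left(O{\left(I \right)} \right)} = 9 \cdot 6 \left(10 + 1^{-1}\right) = 54 \left(10 + 1\right) = 54 \cdot 11 = 594$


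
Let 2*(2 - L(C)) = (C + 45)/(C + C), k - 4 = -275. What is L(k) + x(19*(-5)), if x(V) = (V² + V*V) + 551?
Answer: 10082713/542 ≈ 18603.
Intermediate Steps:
k = -271 (k = 4 - 275 = -271)
x(V) = 551 + 2*V² (x(V) = (V² + V²) + 551 = 2*V² + 551 = 551 + 2*V²)
L(C) = 2 - (45 + C)/(4*C) (L(C) = 2 - (C + 45)/(2*(C + C)) = 2 - (45 + C)/(2*(2*C)) = 2 - (45 + C)*1/(2*C)/2 = 2 - (45 + C)/(4*C))
L(k) + x(19*(-5)) = (¼)*(-45 + 7*(-271))/(-271) + (551 + 2*(19*(-5))²) = (¼)*(-1/271)*(-45 - 1897) + (551 + 2*(-95)²) = (¼)*(-1/271)*(-1942) + (551 + 2*9025) = 971/542 + (551 + 18050) = 971/542 + 18601 = 10082713/542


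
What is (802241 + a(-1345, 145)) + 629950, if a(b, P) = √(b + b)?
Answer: 1432191 + I*√2690 ≈ 1.4322e+6 + 51.865*I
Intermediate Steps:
a(b, P) = √2*√b (a(b, P) = √(2*b) = √2*√b)
(802241 + a(-1345, 145)) + 629950 = (802241 + √2*√(-1345)) + 629950 = (802241 + √2*(I*√1345)) + 629950 = (802241 + I*√2690) + 629950 = 1432191 + I*√2690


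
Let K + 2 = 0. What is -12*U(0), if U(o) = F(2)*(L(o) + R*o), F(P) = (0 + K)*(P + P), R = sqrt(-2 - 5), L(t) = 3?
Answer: 288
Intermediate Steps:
R = I*sqrt(7) (R = sqrt(-7) = I*sqrt(7) ≈ 2.6458*I)
K = -2 (K = -2 + 0 = -2)
F(P) = -4*P (F(P) = (0 - 2)*(P + P) = -4*P)
U(o) = -24 - 8*I*o*sqrt(7) (U(o) = (-4*2)*(3 + (I*sqrt(7))*o) = -8*(3 + I*o*sqrt(7)) = -24 - 8*I*o*sqrt(7))
-12*U(0) = -12*(-24 - 8*I*0*sqrt(7)) = -12*(-24 + 0) = -12*(-24) = 288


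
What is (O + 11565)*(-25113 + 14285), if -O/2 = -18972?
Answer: -536083452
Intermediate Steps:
O = 37944 (O = -2*(-18972) = 37944)
(O + 11565)*(-25113 + 14285) = (37944 + 11565)*(-25113 + 14285) = 49509*(-10828) = -536083452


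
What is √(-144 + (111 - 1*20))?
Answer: I*√53 ≈ 7.2801*I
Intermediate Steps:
√(-144 + (111 - 1*20)) = √(-144 + (111 - 20)) = √(-144 + 91) = √(-53) = I*√53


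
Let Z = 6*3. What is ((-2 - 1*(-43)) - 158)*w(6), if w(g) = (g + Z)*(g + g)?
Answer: -33696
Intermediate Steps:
Z = 18
w(g) = 2*g*(18 + g) (w(g) = (g + 18)*(g + g) = (18 + g)*(2*g) = 2*g*(18 + g))
((-2 - 1*(-43)) - 158)*w(6) = ((-2 - 1*(-43)) - 158)*(2*6*(18 + 6)) = ((-2 + 43) - 158)*(2*6*24) = (41 - 158)*288 = -117*288 = -33696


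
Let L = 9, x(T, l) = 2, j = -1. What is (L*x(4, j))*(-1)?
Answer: -18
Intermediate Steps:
(L*x(4, j))*(-1) = (9*2)*(-1) = 18*(-1) = -18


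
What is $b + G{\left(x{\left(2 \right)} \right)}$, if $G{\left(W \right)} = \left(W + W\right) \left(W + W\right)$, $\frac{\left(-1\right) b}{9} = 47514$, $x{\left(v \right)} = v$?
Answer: $-427610$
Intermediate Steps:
$b = -427626$ ($b = \left(-9\right) 47514 = -427626$)
$G{\left(W \right)} = 4 W^{2}$ ($G{\left(W \right)} = 2 W 2 W = 4 W^{2}$)
$b + G{\left(x{\left(2 \right)} \right)} = -427626 + 4 \cdot 2^{2} = -427626 + 4 \cdot 4 = -427626 + 16 = -427610$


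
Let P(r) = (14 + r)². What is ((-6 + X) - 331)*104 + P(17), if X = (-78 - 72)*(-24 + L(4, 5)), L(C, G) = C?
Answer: 277913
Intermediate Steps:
X = 3000 (X = (-78 - 72)*(-24 + 4) = -150*(-20) = 3000)
((-6 + X) - 331)*104 + P(17) = ((-6 + 3000) - 331)*104 + (14 + 17)² = (2994 - 331)*104 + 31² = 2663*104 + 961 = 276952 + 961 = 277913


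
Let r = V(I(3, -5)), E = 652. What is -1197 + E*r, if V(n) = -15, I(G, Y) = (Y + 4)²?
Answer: -10977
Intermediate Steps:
I(G, Y) = (4 + Y)²
r = -15
-1197 + E*r = -1197 + 652*(-15) = -1197 - 9780 = -10977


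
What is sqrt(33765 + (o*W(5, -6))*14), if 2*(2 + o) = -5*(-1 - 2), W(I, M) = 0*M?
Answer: sqrt(33765) ≈ 183.75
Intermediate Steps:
W(I, M) = 0
o = 11/2 (o = -2 + (-5*(-1 - 2))/2 = -2 + (-5*(-3))/2 = -2 + (1/2)*15 = -2 + 15/2 = 11/2 ≈ 5.5000)
sqrt(33765 + (o*W(5, -6))*14) = sqrt(33765 + ((11/2)*0)*14) = sqrt(33765 + 0*14) = sqrt(33765 + 0) = sqrt(33765)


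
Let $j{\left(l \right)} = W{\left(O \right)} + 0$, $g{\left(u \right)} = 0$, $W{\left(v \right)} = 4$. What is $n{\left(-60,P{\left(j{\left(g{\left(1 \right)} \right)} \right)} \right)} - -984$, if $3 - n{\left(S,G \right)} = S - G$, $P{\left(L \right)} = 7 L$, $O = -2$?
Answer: $1075$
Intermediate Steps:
$j{\left(l \right)} = 4$ ($j{\left(l \right)} = 4 + 0 = 4$)
$n{\left(S,G \right)} = 3 + G - S$ ($n{\left(S,G \right)} = 3 - \left(S - G\right) = 3 + \left(G - S\right) = 3 + G - S$)
$n{\left(-60,P{\left(j{\left(g{\left(1 \right)} \right)} \right)} \right)} - -984 = \left(3 + 7 \cdot 4 - -60\right) - -984 = \left(3 + 28 + 60\right) + 984 = 91 + 984 = 1075$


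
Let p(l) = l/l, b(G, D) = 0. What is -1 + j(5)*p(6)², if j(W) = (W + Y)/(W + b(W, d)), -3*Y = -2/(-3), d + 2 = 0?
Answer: -2/45 ≈ -0.044444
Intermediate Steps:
d = -2 (d = -2 + 0 = -2)
Y = -2/9 (Y = -(-2)/(3*(-3)) = -(-2)*(-1)/(3*3) = -⅓*⅔ = -2/9 ≈ -0.22222)
p(l) = 1
j(W) = (-2/9 + W)/W (j(W) = (W - 2/9)/(W + 0) = (-2/9 + W)/W)
-1 + j(5)*p(6)² = -1 + ((-2/9 + 5)/5)*1² = -1 + ((⅕)*(43/9))*1 = -1 + (43/45)*1 = -1 + 43/45 = -2/45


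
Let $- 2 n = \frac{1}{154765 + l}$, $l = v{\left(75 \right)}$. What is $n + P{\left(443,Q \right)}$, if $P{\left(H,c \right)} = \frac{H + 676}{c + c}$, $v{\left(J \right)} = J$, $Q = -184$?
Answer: $- \frac{5414567}{1780660} \approx -3.0408$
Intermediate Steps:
$l = 75$
$n = - \frac{1}{309680}$ ($n = - \frac{1}{2 \left(154765 + 75\right)} = - \frac{1}{2 \cdot 154840} = \left(- \frac{1}{2}\right) \frac{1}{154840} = - \frac{1}{309680} \approx -3.2291 \cdot 10^{-6}$)
$P{\left(H,c \right)} = \frac{676 + H}{2 c}$
$n + P{\left(443,Q \right)} = - \frac{1}{309680} + \frac{676 + 443}{2 \left(-184\right)} = - \frac{1}{309680} + \frac{1}{2} \left(- \frac{1}{184}\right) 1119 = - \frac{1}{309680} - \frac{1119}{368} = - \frac{5414567}{1780660}$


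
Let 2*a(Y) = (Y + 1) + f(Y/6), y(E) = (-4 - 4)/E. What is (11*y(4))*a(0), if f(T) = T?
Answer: -11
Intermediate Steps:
y(E) = -8/E
a(Y) = ½ + 7*Y/12 (a(Y) = ((Y + 1) + Y/6)/2 = ((1 + Y) + Y*(⅙))/2 = ((1 + Y) + Y/6)/2 = (1 + 7*Y/6)/2 = ½ + 7*Y/12)
(11*y(4))*a(0) = (11*(-8/4))*(½ + (7/12)*0) = (11*(-8*¼))*(½ + 0) = (11*(-2))*(½) = -22*½ = -11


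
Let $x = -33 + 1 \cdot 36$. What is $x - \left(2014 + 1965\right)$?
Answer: $-3976$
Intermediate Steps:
$x = 3$ ($x = -33 + 36 = 3$)
$x - \left(2014 + 1965\right) = 3 - \left(2014 + 1965\right) = 3 - 3979 = -3976$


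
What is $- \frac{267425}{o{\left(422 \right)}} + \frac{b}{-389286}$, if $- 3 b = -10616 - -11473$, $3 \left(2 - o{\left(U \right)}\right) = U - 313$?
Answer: $\frac{936943365221}{120289374} \approx 7789.1$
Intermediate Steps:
$o{\left(U \right)} = \frac{319}{3} - \frac{U}{3}$ ($o{\left(U \right)} = 2 - \frac{U - 313}{3} = 2 - \frac{-313 + U}{3} = 2 - \left(- \frac{313}{3} + \frac{U}{3}\right) = \frac{319}{3} - \frac{U}{3}$)
$b = - \frac{857}{3}$ ($b = - \frac{-10616 - -11473}{3} = - \frac{-10616 + 11473}{3} = \left(- \frac{1}{3}\right) 857 = - \frac{857}{3} \approx -285.67$)
$- \frac{267425}{o{\left(422 \right)}} + \frac{b}{-389286} = - \frac{267425}{\frac{319}{3} - \frac{422}{3}} - \frac{857}{3 \left(-389286\right)} = - \frac{267425}{\frac{319}{3} - \frac{422}{3}} - - \frac{857}{1167858} = - \frac{267425}{- \frac{103}{3}} + \frac{857}{1167858} = \left(-267425\right) \left(- \frac{3}{103}\right) + \frac{857}{1167858} = \frac{802275}{103} + \frac{857}{1167858} = \frac{936943365221}{120289374}$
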